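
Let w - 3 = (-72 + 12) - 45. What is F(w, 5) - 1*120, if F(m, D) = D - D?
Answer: -120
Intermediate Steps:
w = -102 (w = 3 + ((-72 + 12) - 45) = 3 + (-60 - 45) = 3 - 105 = -102)
F(m, D) = 0
F(w, 5) - 1*120 = 0 - 1*120 = 0 - 120 = -120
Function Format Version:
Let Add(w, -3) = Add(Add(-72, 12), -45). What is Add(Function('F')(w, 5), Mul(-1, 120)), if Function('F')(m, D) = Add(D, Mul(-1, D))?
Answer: -120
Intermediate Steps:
w = -102 (w = Add(3, Add(Add(-72, 12), -45)) = Add(3, Add(-60, -45)) = Add(3, -105) = -102)
Function('F')(m, D) = 0
Add(Function('F')(w, 5), Mul(-1, 120)) = Add(0, Mul(-1, 120)) = Add(0, -120) = -120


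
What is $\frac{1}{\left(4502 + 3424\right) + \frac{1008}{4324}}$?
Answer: $\frac{1081}{8568258} \approx 0.00012616$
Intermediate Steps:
$\frac{1}{\left(4502 + 3424\right) + \frac{1008}{4324}} = \frac{1}{7926 + 1008 \cdot \frac{1}{4324}} = \frac{1}{7926 + \frac{252}{1081}} = \frac{1}{\frac{8568258}{1081}} = \frac{1081}{8568258}$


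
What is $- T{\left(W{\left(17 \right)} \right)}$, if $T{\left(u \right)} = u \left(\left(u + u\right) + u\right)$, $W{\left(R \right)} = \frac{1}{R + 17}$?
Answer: $- \frac{3}{1156} \approx -0.0025952$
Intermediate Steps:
$W{\left(R \right)} = \frac{1}{17 + R}$
$T{\left(u \right)} = 3 u^{2}$ ($T{\left(u \right)} = u \left(2 u + u\right) = u 3 u = 3 u^{2}$)
$- T{\left(W{\left(17 \right)} \right)} = - 3 \left(\frac{1}{17 + 17}\right)^{2} = - 3 \left(\frac{1}{34}\right)^{2} = - \frac{3}{1156}$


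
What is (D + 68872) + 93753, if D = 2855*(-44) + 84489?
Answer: 121494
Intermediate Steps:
D = -41131 (D = -125620 + 84489 = -41131)
(D + 68872) + 93753 = (-41131 + 68872) + 93753 = 27741 + 93753 = 121494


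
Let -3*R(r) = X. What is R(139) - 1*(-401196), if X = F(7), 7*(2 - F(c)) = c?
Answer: 1203587/3 ≈ 4.0120e+5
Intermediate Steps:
F(c) = 2 - c/7
X = 1 (X = 2 - 1/7*7 = 2 - 1 = 1)
R(r) = -1/3 (R(r) = -1/3*1 = -1/3)
R(139) - 1*(-401196) = -1/3 - 1*(-401196) = -1/3 + 401196 = 1203587/3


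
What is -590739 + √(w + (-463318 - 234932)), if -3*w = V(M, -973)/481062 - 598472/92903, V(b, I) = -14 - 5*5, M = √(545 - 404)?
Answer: -590739 + I*√1394669137358600535466891578/44692102986 ≈ -5.9074e+5 + 835.61*I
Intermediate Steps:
M = √141 ≈ 11.874
V(b, I) = -39 (V(b, I) = -14 - 25 = -39)
w = 95968586827/44692102986 (w = -(-39/481062 - 598472/92903)/3 = -(-39*1/481062 - 598472*1/92903)/3 = -(-13/160354 - 598472/92903)/3 = -⅓*(-95968586827/14897367662) = 95968586827/44692102986 ≈ 2.1473)
-590739 + √(w + (-463318 - 234932)) = -590739 + √(95968586827/44692102986 + (-463318 - 234932)) = -590739 + √(95968586827/44692102986 - 698250) = -590739 + √(-31206164941387673/44692102986) = -590739 + I*√1394669137358600535466891578/44692102986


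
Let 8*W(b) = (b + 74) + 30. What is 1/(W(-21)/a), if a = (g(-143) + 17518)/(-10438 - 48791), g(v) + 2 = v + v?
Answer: -137840/4916007 ≈ -0.028039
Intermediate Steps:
g(v) = -2 + 2*v (g(v) = -2 + (v + v) = -2 + 2*v)
W(b) = 13 + b/8 (W(b) = ((b + 74) + 30)/8 = ((74 + b) + 30)/8 = (104 + b)/8 = 13 + b/8)
a = -17230/59229 (a = ((-2 + 2*(-143)) + 17518)/(-10438 - 48791) = ((-2 - 286) + 17518)/(-59229) = (-288 + 17518)*(-1/59229) = 17230*(-1/59229) = -17230/59229 ≈ -0.29090)
1/(W(-21)/a) = 1/((13 + (⅛)*(-21))/(-17230/59229)) = 1/((13 - 21/8)*(-59229/17230)) = 1/((83/8)*(-59229/17230)) = 1/(-4916007/137840) = -137840/4916007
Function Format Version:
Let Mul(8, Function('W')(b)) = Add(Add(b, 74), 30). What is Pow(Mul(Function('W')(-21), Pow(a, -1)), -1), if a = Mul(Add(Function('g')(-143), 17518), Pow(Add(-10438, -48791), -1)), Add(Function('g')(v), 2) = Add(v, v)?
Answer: Rational(-137840, 4916007) ≈ -0.028039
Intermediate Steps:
Function('g')(v) = Add(-2, Mul(2, v)) (Function('g')(v) = Add(-2, Add(v, v)) = Add(-2, Mul(2, v)))
Function('W')(b) = Add(13, Mul(Rational(1, 8), b)) (Function('W')(b) = Mul(Rational(1, 8), Add(Add(b, 74), 30)) = Mul(Rational(1, 8), Add(Add(74, b), 30)) = Mul(Rational(1, 8), Add(104, b)) = Add(13, Mul(Rational(1, 8), b)))
a = Rational(-17230, 59229) (a = Mul(Add(Add(-2, Mul(2, -143)), 17518), Pow(Add(-10438, -48791), -1)) = Mul(Add(Add(-2, -286), 17518), Pow(-59229, -1)) = Mul(Add(-288, 17518), Rational(-1, 59229)) = Mul(17230, Rational(-1, 59229)) = Rational(-17230, 59229) ≈ -0.29090)
Pow(Mul(Function('W')(-21), Pow(a, -1)), -1) = Pow(Mul(Add(13, Mul(Rational(1, 8), -21)), Pow(Rational(-17230, 59229), -1)), -1) = Pow(Mul(Add(13, Rational(-21, 8)), Rational(-59229, 17230)), -1) = Pow(Mul(Rational(83, 8), Rational(-59229, 17230)), -1) = Pow(Rational(-4916007, 137840), -1) = Rational(-137840, 4916007)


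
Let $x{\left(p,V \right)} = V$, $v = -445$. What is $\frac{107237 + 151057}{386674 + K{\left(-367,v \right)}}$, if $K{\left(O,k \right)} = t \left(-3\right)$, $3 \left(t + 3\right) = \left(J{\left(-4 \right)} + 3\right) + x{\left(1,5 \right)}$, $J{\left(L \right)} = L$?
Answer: $\frac{86098}{128893} \approx 0.66798$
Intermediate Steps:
$t = - \frac{5}{3}$ ($t = -3 + \frac{\left(-4 + 3\right) + 5}{3} = -3 + \frac{-1 + 5}{3} = -3 + \frac{1}{3} \cdot 4 = -3 + \frac{4}{3} = - \frac{5}{3} \approx -1.6667$)
$K{\left(O,k \right)} = 5$ ($K{\left(O,k \right)} = \left(- \frac{5}{3}\right) \left(-3\right) = 5$)
$\frac{107237 + 151057}{386674 + K{\left(-367,v \right)}} = \frac{107237 + 151057}{386674 + 5} = \frac{258294}{386679} = 258294 \cdot \frac{1}{386679} = \frac{86098}{128893}$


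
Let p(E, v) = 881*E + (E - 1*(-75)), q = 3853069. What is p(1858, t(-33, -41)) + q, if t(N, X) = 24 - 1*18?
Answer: 5491900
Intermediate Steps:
t(N, X) = 6 (t(N, X) = 24 - 18 = 6)
p(E, v) = 75 + 882*E (p(E, v) = 881*E + (E + 75) = 881*E + (75 + E) = 75 + 882*E)
p(1858, t(-33, -41)) + q = (75 + 882*1858) + 3853069 = (75 + 1638756) + 3853069 = 1638831 + 3853069 = 5491900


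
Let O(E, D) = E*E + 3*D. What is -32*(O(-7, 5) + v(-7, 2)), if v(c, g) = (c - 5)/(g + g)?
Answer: -1952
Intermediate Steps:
v(c, g) = (-5 + c)/(2*g) (v(c, g) = (-5 + c)/((2*g)) = (-5 + c)*(1/(2*g)) = (-5 + c)/(2*g))
O(E, D) = E² + 3*D
-32*(O(-7, 5) + v(-7, 2)) = -32*(((-7)² + 3*5) + (½)*(-5 - 7)/2) = -32*((49 + 15) + (½)*(½)*(-12)) = -32*(64 - 3) = -32*61 = -1952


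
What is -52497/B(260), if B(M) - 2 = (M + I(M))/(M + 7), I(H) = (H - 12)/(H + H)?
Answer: -911085435/51641 ≈ -17643.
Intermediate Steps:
I(H) = (-12 + H)/(2*H) (I(H) = (-12 + H)/((2*H)) = (-12 + H)*(1/(2*H)) = (-12 + H)/(2*H))
B(M) = 2 + (M + (-12 + M)/(2*M))/(7 + M) (B(M) = 2 + (M + (-12 + M)/(2*M))/(M + 7) = 2 + (M + (-12 + M)/(2*M))/(7 + M))
-52497/B(260) = -52497*520*(7 + 260)/(-12 + 6*260² + 29*260) = -52497*138840/(-12 + 6*67600 + 7540) = -52497*138840/(-12 + 405600 + 7540) = -52497/((½)*(1/260)*(1/267)*413128) = -52497/51641/17355 = -52497*17355/51641 = -911085435/51641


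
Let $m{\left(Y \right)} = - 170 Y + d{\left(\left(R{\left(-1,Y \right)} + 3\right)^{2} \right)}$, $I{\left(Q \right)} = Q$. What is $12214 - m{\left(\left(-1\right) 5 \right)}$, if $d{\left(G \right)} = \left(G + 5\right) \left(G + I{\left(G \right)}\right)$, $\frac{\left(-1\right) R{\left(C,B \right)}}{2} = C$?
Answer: $9864$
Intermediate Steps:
$R{\left(C,B \right)} = - 2 C$
$d{\left(G \right)} = 2 G \left(5 + G\right)$ ($d{\left(G \right)} = \left(G + 5\right) \left(G + G\right) = \left(5 + G\right) 2 G = 2 G \left(5 + G\right)$)
$m{\left(Y \right)} = 1500 - 170 Y$ ($m{\left(Y \right)} = - 170 Y + 2 \left(\left(-2\right) \left(-1\right) + 3\right)^{2} \left(5 + \left(\left(-2\right) \left(-1\right) + 3\right)^{2}\right) = - 170 Y + 2 \left(2 + 3\right)^{2} \left(5 + \left(2 + 3\right)^{2}\right) = - 170 Y + 2 \cdot 5^{2} \left(5 + 5^{2}\right) = - 170 Y + 2 \cdot 25 \left(5 + 25\right) = - 170 Y + 2 \cdot 25 \cdot 30 = - 170 Y + 1500 = 1500 - 170 Y$)
$12214 - m{\left(\left(-1\right) 5 \right)} = 12214 - \left(1500 - 170 \left(\left(-1\right) 5\right)\right) = 12214 - \left(1500 - -850\right) = 12214 - \left(1500 + 850\right) = 12214 - 2350 = 9864$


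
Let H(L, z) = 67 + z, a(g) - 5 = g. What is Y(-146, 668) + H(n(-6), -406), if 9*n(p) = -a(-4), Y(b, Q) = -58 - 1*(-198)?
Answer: -199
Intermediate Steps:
a(g) = 5 + g
Y(b, Q) = 140 (Y(b, Q) = -58 + 198 = 140)
n(p) = -1/9 (n(p) = (-(5 - 4))/9 = (-1*1)/9 = (1/9)*(-1) = -1/9)
Y(-146, 668) + H(n(-6), -406) = 140 + (67 - 406) = 140 - 339 = -199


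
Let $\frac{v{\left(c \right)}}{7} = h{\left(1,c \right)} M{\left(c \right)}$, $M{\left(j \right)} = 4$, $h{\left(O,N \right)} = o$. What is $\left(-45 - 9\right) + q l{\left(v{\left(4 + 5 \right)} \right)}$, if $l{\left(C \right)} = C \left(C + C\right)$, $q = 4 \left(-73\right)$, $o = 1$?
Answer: $-457910$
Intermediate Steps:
$h{\left(O,N \right)} = 1$
$v{\left(c \right)} = 28$ ($v{\left(c \right)} = 7 \cdot 1 \cdot 4 = 7 \cdot 4 = 28$)
$q = -292$
$l{\left(C \right)} = 2 C^{2}$ ($l{\left(C \right)} = C 2 C = 2 C^{2}$)
$\left(-45 - 9\right) + q l{\left(v{\left(4 + 5 \right)} \right)} = \left(-45 - 9\right) - 292 \cdot 2 \cdot 28^{2} = -54 - 292 \cdot 2 \cdot 784 = -54 - 457856 = -457910$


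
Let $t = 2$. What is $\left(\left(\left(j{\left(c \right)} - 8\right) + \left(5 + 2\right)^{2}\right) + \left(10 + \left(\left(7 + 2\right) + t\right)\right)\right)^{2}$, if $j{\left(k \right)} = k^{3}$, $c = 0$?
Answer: $3844$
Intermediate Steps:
$\left(\left(\left(j{\left(c \right)} - 8\right) + \left(5 + 2\right)^{2}\right) + \left(10 + \left(\left(7 + 2\right) + t\right)\right)\right)^{2} = \left(\left(\left(0^{3} - 8\right) + \left(5 + 2\right)^{2}\right) + \left(10 + \left(\left(7 + 2\right) + 2\right)\right)\right)^{2} = \left(\left(\left(0 - 8\right) + 7^{2}\right) + \left(10 + \left(9 + 2\right)\right)\right)^{2} = \left(\left(-8 + 49\right) + \left(10 + 11\right)\right)^{2} = \left(41 + 21\right)^{2} = 62^{2} = 3844$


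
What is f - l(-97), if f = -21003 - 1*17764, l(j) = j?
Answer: -38670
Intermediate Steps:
f = -38767 (f = -21003 - 17764 = -38767)
f - l(-97) = -38767 - 1*(-97) = -38767 + 97 = -38670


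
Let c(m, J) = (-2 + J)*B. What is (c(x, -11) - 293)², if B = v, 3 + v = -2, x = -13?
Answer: 51984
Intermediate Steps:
v = -5 (v = -3 - 2 = -5)
B = -5
c(m, J) = 10 - 5*J (c(m, J) = (-2 + J)*(-5) = 10 - 5*J)
(c(x, -11) - 293)² = ((10 - 5*(-11)) - 293)² = ((10 + 55) - 293)² = (65 - 293)² = (-228)² = 51984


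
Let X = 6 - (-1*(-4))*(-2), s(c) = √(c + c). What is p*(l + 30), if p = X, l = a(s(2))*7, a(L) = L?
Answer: 616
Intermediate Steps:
s(c) = √2*√c (s(c) = √(2*c) = √2*√c)
X = 14 (X = 6 - 4*(-2) = 6 - 1*(-8) = 6 + 8 = 14)
l = 14 (l = (√2*√2)*7 = 2*7 = 14)
p = 14
p*(l + 30) = 14*(14 + 30) = 14*44 = 616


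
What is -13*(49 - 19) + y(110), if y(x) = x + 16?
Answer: -264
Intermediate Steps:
y(x) = 16 + x
-13*(49 - 19) + y(110) = -13*(49 - 19) + (16 + 110) = -13*30 + 126 = -390 + 126 = -264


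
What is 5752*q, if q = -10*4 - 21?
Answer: -350872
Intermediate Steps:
q = -61 (q = -40 - 21 = -61)
5752*q = 5752*(-61) = -350872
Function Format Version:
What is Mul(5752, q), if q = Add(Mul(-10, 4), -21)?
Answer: -350872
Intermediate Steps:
q = -61 (q = Add(-40, -21) = -61)
Mul(5752, q) = Mul(5752, -61) = -350872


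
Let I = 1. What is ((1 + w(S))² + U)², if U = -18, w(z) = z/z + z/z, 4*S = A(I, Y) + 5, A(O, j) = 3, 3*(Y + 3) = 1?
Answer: 81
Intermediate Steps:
Y = -8/3 (Y = -3 + (⅓)*1 = -3 + ⅓ = -8/3 ≈ -2.6667)
S = 2 (S = (3 + 5)/4 = (¼)*8 = 2)
w(z) = 2 (w(z) = 1 + 1 = 2)
((1 + w(S))² + U)² = ((1 + 2)² - 18)² = (3² - 18)² = (9 - 18)² = (-9)² = 81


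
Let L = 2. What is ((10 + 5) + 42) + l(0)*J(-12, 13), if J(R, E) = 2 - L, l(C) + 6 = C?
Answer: 57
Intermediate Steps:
l(C) = -6 + C
J(R, E) = 0 (J(R, E) = 2 - 1*2 = 2 - 2 = 0)
((10 + 5) + 42) + l(0)*J(-12, 13) = ((10 + 5) + 42) + (-6 + 0)*0 = (15 + 42) - 6*0 = 57 + 0 = 57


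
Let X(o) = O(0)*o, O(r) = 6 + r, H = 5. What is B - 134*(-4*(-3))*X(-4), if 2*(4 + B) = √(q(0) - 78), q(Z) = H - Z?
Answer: 38588 + I*√73/2 ≈ 38588.0 + 4.272*I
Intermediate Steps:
q(Z) = 5 - Z
B = -4 + I*√73/2 (B = -4 + √((5 - 1*0) - 78)/2 = -4 + √((5 + 0) - 78)/2 = -4 + √(5 - 78)/2 = -4 + √(-73)/2 = -4 + (I*√73)/2 = -4 + I*√73/2 ≈ -4.0 + 4.272*I)
X(o) = 6*o (X(o) = (6 + 0)*o = 6*o)
B - 134*(-4*(-3))*X(-4) = (-4 + I*√73/2) - 134*(-4*(-3))*6*(-4) = (-4 + I*√73/2) - 1608*(-24) = (-4 + I*√73/2) - 134*(-288) = (-4 + I*√73/2) + 38592 = 38588 + I*√73/2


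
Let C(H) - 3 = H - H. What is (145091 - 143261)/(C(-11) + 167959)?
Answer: 915/83981 ≈ 0.010895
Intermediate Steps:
C(H) = 3 (C(H) = 3 + (H - H) = 3 + 0 = 3)
(145091 - 143261)/(C(-11) + 167959) = (145091 - 143261)/(3 + 167959) = 1830/167962 = 1830*(1/167962) = 915/83981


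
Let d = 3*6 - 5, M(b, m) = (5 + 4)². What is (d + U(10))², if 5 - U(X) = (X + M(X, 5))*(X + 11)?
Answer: 3583449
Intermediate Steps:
M(b, m) = 81 (M(b, m) = 9² = 81)
U(X) = 5 - (11 + X)*(81 + X) (U(X) = 5 - (X + 81)*(X + 11) = 5 - (81 + X)*(11 + X) = 5 - (11 + X)*(81 + X))
d = 13 (d = 18 - 5 = 13)
(d + U(10))² = (13 + (-886 - 1*10² - 92*10))² = (13 + (-886 - 1*100 - 920))² = (13 + (-886 - 100 - 920))² = (13 - 1906)² = (-1893)² = 3583449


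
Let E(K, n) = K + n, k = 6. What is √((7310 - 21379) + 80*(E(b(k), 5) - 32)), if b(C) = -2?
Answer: 3*I*√1821 ≈ 128.02*I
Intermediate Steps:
√((7310 - 21379) + 80*(E(b(k), 5) - 32)) = √((7310 - 21379) + 80*((-2 + 5) - 32)) = √(-14069 + 80*(3 - 32)) = √(-14069 + 80*(-29)) = √(-14069 - 2320) = √(-16389) = 3*I*√1821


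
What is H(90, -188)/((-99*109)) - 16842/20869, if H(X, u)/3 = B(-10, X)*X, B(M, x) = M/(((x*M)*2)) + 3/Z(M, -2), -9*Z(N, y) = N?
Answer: -131324551/150131586 ≈ -0.87473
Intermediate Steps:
Z(N, y) = -N/9
B(M, x) = 1/(2*x) - 27/M (B(M, x) = M/(((x*M)*2)) + 3/((-M/9)) = M/(((M*x)*2)) + 3*(-9/M) = M/((2*M*x)) - 27/M = M*(1/(2*M*x)) - 27/M = 1/(2*x) - 27/M)
H(X, u) = 3*X*(27/10 + 1/(2*X)) (H(X, u) = 3*((1/(2*X) - 27/(-10))*X) = 3*((1/(2*X) - 27*(-1/10))*X) = 3*((1/(2*X) + 27/10)*X) = 3*((27/10 + 1/(2*X))*X) = 3*(X*(27/10 + 1/(2*X))) = 3*X*(27/10 + 1/(2*X)))
H(90, -188)/((-99*109)) - 16842/20869 = (3/2 + (81/10)*90)/((-99*109)) - 16842/20869 = (3/2 + 729)/(-10791) - 16842*1/20869 = (1461/2)*(-1/10791) - 16842/20869 = -487/7194 - 16842/20869 = -131324551/150131586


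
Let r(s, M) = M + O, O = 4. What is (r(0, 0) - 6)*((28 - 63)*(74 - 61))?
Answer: 910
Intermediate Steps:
r(s, M) = 4 + M (r(s, M) = M + 4 = 4 + M)
(r(0, 0) - 6)*((28 - 63)*(74 - 61)) = ((4 + 0) - 6)*((28 - 63)*(74 - 61)) = (4 - 6)*(-35*13) = -2*(-455) = 910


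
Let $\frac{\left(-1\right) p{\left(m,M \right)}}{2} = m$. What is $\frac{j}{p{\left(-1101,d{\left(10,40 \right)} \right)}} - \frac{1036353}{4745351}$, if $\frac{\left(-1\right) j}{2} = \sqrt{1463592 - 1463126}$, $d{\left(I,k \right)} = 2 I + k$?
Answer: $- \frac{1036353}{4745351} - \frac{\sqrt{466}}{1101} \approx -0.238$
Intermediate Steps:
$d{\left(I,k \right)} = k + 2 I$
$p{\left(m,M \right)} = - 2 m$
$j = - 2 \sqrt{466}$ ($j = - 2 \sqrt{1463592 - 1463126} = - 2 \sqrt{466} \approx -43.174$)
$\frac{j}{p{\left(-1101,d{\left(10,40 \right)} \right)}} - \frac{1036353}{4745351} = \frac{\left(-2\right) \sqrt{466}}{\left(-2\right) \left(-1101\right)} - \frac{1036353}{4745351} = \frac{\left(-2\right) \sqrt{466}}{2202} - \frac{1036353}{4745351} = - 2 \sqrt{466} \cdot \frac{1}{2202} - \frac{1036353}{4745351} = - \frac{\sqrt{466}}{1101} - \frac{1036353}{4745351} = - \frac{1036353}{4745351} - \frac{\sqrt{466}}{1101}$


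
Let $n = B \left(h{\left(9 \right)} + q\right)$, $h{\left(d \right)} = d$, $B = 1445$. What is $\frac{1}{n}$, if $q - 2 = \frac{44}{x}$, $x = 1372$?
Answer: $\frac{343}{5467880} \approx 6.273 \cdot 10^{-5}$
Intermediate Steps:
$q = \frac{697}{343}$ ($q = 2 + \frac{44}{1372} = 2 + 44 \cdot \frac{1}{1372} = 2 + \frac{11}{343} = \frac{697}{343} \approx 2.0321$)
$n = \frac{5467880}{343}$ ($n = 1445 \left(9 + \frac{697}{343}\right) = 1445 \cdot \frac{3784}{343} = \frac{5467880}{343} \approx 15941.0$)
$\frac{1}{n} = \frac{1}{\frac{5467880}{343}} = \frac{343}{5467880}$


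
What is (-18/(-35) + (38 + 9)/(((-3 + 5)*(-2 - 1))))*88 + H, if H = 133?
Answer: -53663/105 ≈ -511.08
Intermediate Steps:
(-18/(-35) + (38 + 9)/(((-3 + 5)*(-2 - 1))))*88 + H = (-18/(-35) + (38 + 9)/(((-3 + 5)*(-2 - 1))))*88 + 133 = (-18*(-1/35) + 47/((2*(-3))))*88 + 133 = (18/35 + 47/(-6))*88 + 133 = (18/35 + 47*(-⅙))*88 + 133 = (18/35 - 47/6)*88 + 133 = -1537/210*88 + 133 = -67628/105 + 133 = -53663/105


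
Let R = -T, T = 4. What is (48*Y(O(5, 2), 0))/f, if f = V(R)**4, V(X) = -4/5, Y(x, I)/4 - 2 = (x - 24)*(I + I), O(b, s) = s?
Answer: 1875/2 ≈ 937.50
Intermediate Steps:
Y(x, I) = 8 + 8*I*(-24 + x) (Y(x, I) = 8 + 4*((x - 24)*(I + I)) = 8 + 4*((-24 + x)*(2*I)) = 8 + 4*(2*I*(-24 + x)) = 8 + 8*I*(-24 + x))
R = -4 (R = -1*4 = -4)
V(X) = -4/5 (V(X) = -4*1/5 = -4/5)
f = 256/625 (f = (-4/5)**4 = 256/625 ≈ 0.40960)
(48*Y(O(5, 2), 0))/f = (48*(8 - 192*0 + 8*0*2))/(256/625) = (48*(8 + 0 + 0))*(625/256) = (48*8)*(625/256) = 384*(625/256) = 1875/2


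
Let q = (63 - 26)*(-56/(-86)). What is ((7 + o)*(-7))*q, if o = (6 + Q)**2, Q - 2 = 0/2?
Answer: -514892/43 ≈ -11974.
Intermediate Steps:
Q = 2 (Q = 2 + 0/2 = 2 + 0*(1/2) = 2 + 0 = 2)
o = 64 (o = (6 + 2)**2 = 8**2 = 64)
q = 1036/43 (q = 37*(-56*(-1/86)) = 37*(28/43) = 1036/43 ≈ 24.093)
((7 + o)*(-7))*q = ((7 + 64)*(-7))*(1036/43) = (71*(-7))*(1036/43) = -497*1036/43 = -514892/43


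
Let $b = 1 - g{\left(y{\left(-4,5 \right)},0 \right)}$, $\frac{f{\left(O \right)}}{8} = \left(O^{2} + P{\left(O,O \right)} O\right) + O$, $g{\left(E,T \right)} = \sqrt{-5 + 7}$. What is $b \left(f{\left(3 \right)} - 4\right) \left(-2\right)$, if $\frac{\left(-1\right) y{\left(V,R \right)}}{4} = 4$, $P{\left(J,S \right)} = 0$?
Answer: $-184 + 184 \sqrt{2} \approx 76.215$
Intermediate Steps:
$y{\left(V,R \right)} = -16$ ($y{\left(V,R \right)} = \left(-4\right) 4 = -16$)
$g{\left(E,T \right)} = \sqrt{2}$
$f{\left(O \right)} = 8 O + 8 O^{2}$ ($f{\left(O \right)} = 8 \left(\left(O^{2} + 0 O\right) + O\right) = 8 \left(\left(O^{2} + 0\right) + O\right) = 8 \left(O^{2} + O\right) = 8 \left(O + O^{2}\right) = 8 O + 8 O^{2}$)
$b = 1 - \sqrt{2} \approx -0.41421$
$b \left(f{\left(3 \right)} - 4\right) \left(-2\right) = \left(1 - \sqrt{2}\right) \left(8 \cdot 3 \left(1 + 3\right) - 4\right) \left(-2\right) = \left(1 - \sqrt{2}\right) \left(8 \cdot 3 \cdot 4 - 4\right) \left(-2\right) = \left(1 - \sqrt{2}\right) \left(96 - 4\right) \left(-2\right) = \left(1 - \sqrt{2}\right) 92 \left(-2\right) = \left(1 - \sqrt{2}\right) \left(-184\right) = -184 + 184 \sqrt{2}$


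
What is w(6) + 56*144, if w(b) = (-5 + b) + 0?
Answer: 8065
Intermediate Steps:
w(b) = -5 + b
w(6) + 56*144 = (-5 + 6) + 56*144 = 1 + 8064 = 8065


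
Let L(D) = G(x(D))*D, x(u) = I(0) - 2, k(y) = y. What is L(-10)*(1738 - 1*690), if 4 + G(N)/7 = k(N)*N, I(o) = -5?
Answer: -3301200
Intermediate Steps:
x(u) = -7 (x(u) = -5 - 2 = -7)
G(N) = -28 + 7*N² (G(N) = -28 + 7*(N*N) = -28 + 7*N²)
L(D) = 315*D (L(D) = (-28 + 7*(-7)²)*D = (-28 + 7*49)*D = (-28 + 343)*D = 315*D)
L(-10)*(1738 - 1*690) = (315*(-10))*(1738 - 1*690) = -3150*(1738 - 690) = -3150*1048 = -3301200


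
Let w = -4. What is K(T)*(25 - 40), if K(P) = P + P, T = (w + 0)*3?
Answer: 360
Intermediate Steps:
T = -12 (T = (-4 + 0)*3 = -4*3 = -12)
K(P) = 2*P
K(T)*(25 - 40) = (2*(-12))*(25 - 40) = -24*(-15) = 360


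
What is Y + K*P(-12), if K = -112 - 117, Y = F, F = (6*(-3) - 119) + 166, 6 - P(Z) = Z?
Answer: -4093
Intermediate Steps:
P(Z) = 6 - Z
F = 29 (F = (-18 - 119) + 166 = -137 + 166 = 29)
Y = 29
K = -229
Y + K*P(-12) = 29 - 229*(6 - 1*(-12)) = 29 - 229*(6 + 12) = 29 - 229*18 = 29 - 4122 = -4093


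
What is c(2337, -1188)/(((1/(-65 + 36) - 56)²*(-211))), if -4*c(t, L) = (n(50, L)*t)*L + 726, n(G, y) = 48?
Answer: -56037664221/1114343750 ≈ -50.288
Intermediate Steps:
c(t, L) = -363/2 - 12*L*t (c(t, L) = -((48*t)*L + 726)/4 = -(48*L*t + 726)/4 = -(726 + 48*L*t)/4 = -363/2 - 12*L*t)
c(2337, -1188)/(((1/(-65 + 36) - 56)²*(-211))) = (-363/2 - 12*(-1188)*2337)/(((1/(-65 + 36) - 56)²*(-211))) = (-363/2 + 33316272)/(((1/(-29) - 56)²*(-211))) = 66632181/(2*(((-1/29 - 56)²*(-211)))) = 66632181/(2*(((-1625/29)²*(-211)))) = 66632181/(2*(((2640625/841)*(-211)))) = 66632181/(2*(-557171875/841)) = (66632181/2)*(-841/557171875) = -56037664221/1114343750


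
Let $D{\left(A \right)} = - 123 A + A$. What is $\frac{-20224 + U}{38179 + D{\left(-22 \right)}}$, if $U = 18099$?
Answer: $- \frac{2125}{40863} \approx -0.052003$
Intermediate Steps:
$D{\left(A \right)} = - 122 A$
$\frac{-20224 + U}{38179 + D{\left(-22 \right)}} = \frac{-20224 + 18099}{38179 - -2684} = - \frac{2125}{38179 + 2684} = - \frac{2125}{40863}$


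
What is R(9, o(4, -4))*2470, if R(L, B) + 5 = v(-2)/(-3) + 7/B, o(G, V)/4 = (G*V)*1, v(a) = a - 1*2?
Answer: -895375/96 ≈ -9326.8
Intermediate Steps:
v(a) = -2 + a (v(a) = a - 2 = -2 + a)
o(G, V) = 4*G*V (o(G, V) = 4*((G*V)*1) = 4*(G*V) = 4*G*V)
R(L, B) = -11/3 + 7/B (R(L, B) = -5 + ((-2 - 2)/(-3) + 7/B) = -5 + (-4*(-⅓) + 7/B) = -5 + (4/3 + 7/B) = -11/3 + 7/B)
R(9, o(4, -4))*2470 = (-11/3 + 7/((4*4*(-4))))*2470 = (-11/3 + 7/(-64))*2470 = (-11/3 + 7*(-1/64))*2470 = (-11/3 - 7/64)*2470 = -725/192*2470 = -895375/96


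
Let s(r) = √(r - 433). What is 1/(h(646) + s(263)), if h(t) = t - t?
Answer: -I*√170/170 ≈ -0.076697*I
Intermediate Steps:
s(r) = √(-433 + r)
h(t) = 0
1/(h(646) + s(263)) = 1/(0 + √(-433 + 263)) = 1/(0 + √(-170)) = 1/(0 + I*√170) = 1/(I*√170) = -I*√170/170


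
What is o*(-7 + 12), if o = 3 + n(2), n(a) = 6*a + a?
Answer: 85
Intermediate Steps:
n(a) = 7*a
o = 17 (o = 3 + 7*2 = 3 + 14 = 17)
o*(-7 + 12) = 17*(-7 + 12) = 17*5 = 85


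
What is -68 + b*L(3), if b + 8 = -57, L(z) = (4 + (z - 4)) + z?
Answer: -458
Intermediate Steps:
L(z) = 2*z (L(z) = (4 + (-4 + z)) + z = z + z = 2*z)
b = -65 (b = -8 - 57 = -65)
-68 + b*L(3) = -68 - 130*3 = -68 - 65*6 = -68 - 390 = -458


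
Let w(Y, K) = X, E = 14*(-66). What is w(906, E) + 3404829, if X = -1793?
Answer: 3403036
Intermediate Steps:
E = -924
w(Y, K) = -1793
w(906, E) + 3404829 = -1793 + 3404829 = 3403036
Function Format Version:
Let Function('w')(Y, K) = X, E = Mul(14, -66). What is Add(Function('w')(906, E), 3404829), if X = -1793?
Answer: 3403036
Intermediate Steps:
E = -924
Function('w')(Y, K) = -1793
Add(Function('w')(906, E), 3404829) = Add(-1793, 3404829) = 3403036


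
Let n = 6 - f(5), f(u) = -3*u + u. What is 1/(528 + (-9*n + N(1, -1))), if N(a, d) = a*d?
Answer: 1/383 ≈ 0.0026110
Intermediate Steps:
f(u) = -2*u
n = 16 (n = 6 - (-2)*5 = 6 - 1*(-10) = 6 + 10 = 16)
1/(528 + (-9*n + N(1, -1))) = 1/(528 + (-9*16 + 1*(-1))) = 1/(528 + (-144 - 1)) = 1/(528 - 145) = 1/383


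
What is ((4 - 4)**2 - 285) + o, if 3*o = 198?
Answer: -219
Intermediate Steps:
o = 66 (o = (1/3)*198 = 66)
((4 - 4)**2 - 285) + o = ((4 - 4)**2 - 285) + 66 = (0**2 - 285) + 66 = (0 - 285) + 66 = -285 + 66 = -219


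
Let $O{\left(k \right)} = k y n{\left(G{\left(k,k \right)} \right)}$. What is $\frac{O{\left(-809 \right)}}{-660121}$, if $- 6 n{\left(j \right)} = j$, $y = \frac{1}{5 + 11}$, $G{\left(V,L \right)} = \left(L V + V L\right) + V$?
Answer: $- \frac{4581367}{274336} \approx -16.7$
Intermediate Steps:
$G{\left(V,L \right)} = V + 2 L V$ ($G{\left(V,L \right)} = \left(L V + L V\right) + V = 2 L V + V = V + 2 L V$)
$y = \frac{1}{16} \approx 0.0625$
$n{\left(j \right)} = - \frac{j}{6}$
$O{\left(k \right)} = - \frac{k^{2} \left(1 + 2 k\right)}{96}$ ($O{\left(k \right)} = k \frac{1}{16} \left(- \frac{k \left(1 + 2 k\right)}{6}\right) = \frac{k}{16} \left(- \frac{k \left(1 + 2 k\right)}{6}\right) = - \frac{k^{2} \left(1 + 2 k\right)}{96}$)
$\frac{O{\left(-809 \right)}}{-660121} = \frac{\frac{1}{96} \left(-809\right)^{2} \left(-1 - -1618\right)}{-660121} = \frac{1}{96} \cdot 654481 \left(-1 + 1618\right) \left(- \frac{1}{660121}\right) = \frac{1}{96} \cdot 654481 \cdot 1617 \left(- \frac{1}{660121}\right) = \frac{352765259}{32} \left(- \frac{1}{660121}\right) = - \frac{4581367}{274336}$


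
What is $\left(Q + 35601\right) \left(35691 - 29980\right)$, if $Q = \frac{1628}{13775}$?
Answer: $\frac{2800705256533}{13775} \approx 2.0332 \cdot 10^{8}$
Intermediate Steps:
$Q = \frac{1628}{13775}$ ($Q = 1628 \cdot \frac{1}{13775} = \frac{1628}{13775} \approx 0.11819$)
$\left(Q + 35601\right) \left(35691 - 29980\right) = \left(\frac{1628}{13775} + 35601\right) \left(35691 - 29980\right) = \frac{490405403}{13775} \cdot 5711 = \frac{2800705256533}{13775}$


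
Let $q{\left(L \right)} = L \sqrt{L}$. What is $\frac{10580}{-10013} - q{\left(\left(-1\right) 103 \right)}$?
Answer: $- \frac{10580}{10013} + 103 i \sqrt{103} \approx -1.0566 + 1045.3 i$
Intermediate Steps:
$q{\left(L \right)} = L^{\frac{3}{2}}$
$\frac{10580}{-10013} - q{\left(\left(-1\right) 103 \right)} = \frac{10580}{-10013} - \left(\left(-1\right) 103\right)^{\frac{3}{2}} = 10580 \left(- \frac{1}{10013}\right) - \left(-103\right)^{\frac{3}{2}} = - \frac{10580}{10013} - - 103 i \sqrt{103} = - \frac{10580}{10013} + 103 i \sqrt{103}$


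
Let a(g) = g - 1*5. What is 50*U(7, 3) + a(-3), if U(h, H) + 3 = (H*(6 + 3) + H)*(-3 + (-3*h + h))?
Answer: -25658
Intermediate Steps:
a(g) = -5 + g (a(g) = g - 5 = -5 + g)
U(h, H) = -3 + 10*H*(-3 - 2*h) (U(h, H) = -3 + (H*(6 + 3) + H)*(-3 + (-3*h + h)) = -3 + (H*9 + H)*(-3 - 2*h) = -3 + (9*H + H)*(-3 - 2*h) = -3 + (10*H)*(-3 - 2*h) = -3 + 10*H*(-3 - 2*h))
50*U(7, 3) + a(-3) = 50*(-3 - 30*3 - 20*3*7) + (-5 - 3) = 50*(-3 - 90 - 420) - 8 = 50*(-513) - 8 = -25650 - 8 = -25658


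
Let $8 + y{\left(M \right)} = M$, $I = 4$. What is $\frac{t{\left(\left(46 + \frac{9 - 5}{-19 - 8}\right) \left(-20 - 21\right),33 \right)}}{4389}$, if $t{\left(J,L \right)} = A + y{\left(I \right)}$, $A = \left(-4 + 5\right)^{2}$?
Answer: $- \frac{1}{1463} \approx -0.00068353$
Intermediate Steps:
$y{\left(M \right)} = -8 + M$
$A = 1$ ($A = 1^{2} = 1$)
$t{\left(J,L \right)} = -3$ ($t{\left(J,L \right)} = 1 + \left(-8 + 4\right) = 1 - 4 = -3$)
$\frac{t{\left(\left(46 + \frac{9 - 5}{-19 - 8}\right) \left(-20 - 21\right),33 \right)}}{4389} = - \frac{3}{4389} = \left(-3\right) \frac{1}{4389} = - \frac{1}{1463}$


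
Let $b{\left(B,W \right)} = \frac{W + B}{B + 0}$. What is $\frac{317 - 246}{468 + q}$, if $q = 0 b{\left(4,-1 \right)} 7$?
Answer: $\frac{71}{468} \approx 0.15171$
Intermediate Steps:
$b{\left(B,W \right)} = \frac{B + W}{B}$
$q = 0$ ($q = 0 \frac{4 - 1}{4} \cdot 7 = 0 \cdot \frac{1}{4} \cdot 3 \cdot 7 = 0 \cdot \frac{3}{4} \cdot 7 = 0 \cdot 7 = 0$)
$\frac{317 - 246}{468 + q} = \frac{317 - 246}{468 + 0} = \frac{71}{468}$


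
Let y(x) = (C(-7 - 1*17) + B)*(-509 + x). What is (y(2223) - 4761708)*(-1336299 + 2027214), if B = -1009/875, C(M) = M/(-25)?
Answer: -575778736410378/175 ≈ -3.2902e+12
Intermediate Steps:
C(M) = -M/25 (C(M) = M*(-1/25) = -M/25)
B = -1009/875 (B = -1009*1/875 = -1009/875 ≈ -1.1531)
y(x) = 86021/875 - 169*x/875 (y(x) = (-(-7 - 1*17)/25 - 1009/875)*(-509 + x) = (-(-7 - 17)/25 - 1009/875)*(-509 + x) = (-1/25*(-24) - 1009/875)*(-509 + x) = (24/25 - 1009/875)*(-509 + x) = -169*(-509 + x)/875 = 86021/875 - 169*x/875)
(y(2223) - 4761708)*(-1336299 + 2027214) = ((86021/875 - 169/875*2223) - 4761708)*(-1336299 + 2027214) = ((86021/875 - 375687/875) - 4761708)*690915 = (-289666/875 - 4761708)*690915 = -4166784166/875*690915 = -575778736410378/175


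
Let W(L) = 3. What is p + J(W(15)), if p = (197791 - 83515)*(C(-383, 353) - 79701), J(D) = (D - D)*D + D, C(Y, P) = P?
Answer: -9067572045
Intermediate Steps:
J(D) = D (J(D) = 0*D + D = 0 + D = D)
p = -9067572048 (p = (197791 - 83515)*(353 - 79701) = 114276*(-79348) = -9067572048)
p + J(W(15)) = -9067572048 + 3 = -9067572045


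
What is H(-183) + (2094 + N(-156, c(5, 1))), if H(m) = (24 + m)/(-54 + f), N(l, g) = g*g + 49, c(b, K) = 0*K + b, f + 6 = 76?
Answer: 34529/16 ≈ 2158.1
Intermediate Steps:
f = 70 (f = -6 + 76 = 70)
c(b, K) = b (c(b, K) = 0 + b = b)
N(l, g) = 49 + g² (N(l, g) = g² + 49 = 49 + g²)
H(m) = 3/2 + m/16 (H(m) = (24 + m)/(-54 + 70) = (24 + m)/16 = (24 + m)*(1/16) = 3/2 + m/16)
H(-183) + (2094 + N(-156, c(5, 1))) = (3/2 + (1/16)*(-183)) + (2094 + (49 + 5²)) = (3/2 - 183/16) + (2094 + (49 + 25)) = -159/16 + (2094 + 74) = -159/16 + 2168 = 34529/16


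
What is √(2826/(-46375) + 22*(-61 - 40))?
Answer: 2*I*√47788545245/9275 ≈ 47.139*I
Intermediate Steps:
√(2826/(-46375) + 22*(-61 - 40)) = √(2826*(-1/46375) + 22*(-101)) = √(-2826/46375 - 2222) = √(-103048076/46375) = 2*I*√47788545245/9275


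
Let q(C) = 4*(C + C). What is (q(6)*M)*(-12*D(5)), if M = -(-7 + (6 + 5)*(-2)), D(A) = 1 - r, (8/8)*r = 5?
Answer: 66816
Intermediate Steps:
r = 5
q(C) = 8*C (q(C) = 4*(2*C) = 8*C)
D(A) = -4 (D(A) = 1 - 1*5 = 1 - 5 = -4)
M = 29 (M = -(-7 + 11*(-2)) = -(-7 - 22) = -1*(-29) = 29)
(q(6)*M)*(-12*D(5)) = ((8*6)*29)*(-12*(-4)) = (48*29)*48 = 1392*48 = 66816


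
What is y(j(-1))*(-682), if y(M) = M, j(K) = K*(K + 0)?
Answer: -682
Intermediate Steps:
j(K) = K² (j(K) = K*K = K²)
y(j(-1))*(-682) = (-1)²*(-682) = 1*(-682) = -682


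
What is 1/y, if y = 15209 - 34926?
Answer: -1/19717 ≈ -5.0718e-5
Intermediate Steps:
y = -19717
1/y = 1/(-19717) = -1/19717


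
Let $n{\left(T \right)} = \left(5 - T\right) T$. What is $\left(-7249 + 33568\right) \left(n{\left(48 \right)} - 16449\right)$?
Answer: $-487243647$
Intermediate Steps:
$n{\left(T \right)} = T \left(5 - T\right)$
$\left(-7249 + 33568\right) \left(n{\left(48 \right)} - 16449\right) = \left(-7249 + 33568\right) \left(48 \left(5 - 48\right) - 16449\right) = 26319 \left(48 \left(5 - 48\right) - 16449\right) = 26319 \left(48 \left(-43\right) - 16449\right) = 26319 \left(-2064 - 16449\right) = 26319 \left(-18513\right) = -487243647$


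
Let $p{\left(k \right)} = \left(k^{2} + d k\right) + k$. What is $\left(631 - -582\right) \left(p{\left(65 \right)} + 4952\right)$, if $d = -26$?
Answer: $9160576$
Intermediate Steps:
$p{\left(k \right)} = k^{2} - 25 k$ ($p{\left(k \right)} = \left(k^{2} - 26 k\right) + k = k^{2} - 25 k$)
$\left(631 - -582\right) \left(p{\left(65 \right)} + 4952\right) = \left(631 - -582\right) \left(65 \left(-25 + 65\right) + 4952\right) = \left(631 + 582\right) \left(65 \cdot 40 + 4952\right) = 1213 \left(2600 + 4952\right) = 1213 \cdot 7552 = 9160576$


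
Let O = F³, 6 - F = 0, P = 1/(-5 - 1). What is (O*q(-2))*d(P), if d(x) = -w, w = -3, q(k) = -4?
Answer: -2592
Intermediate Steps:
P = -⅙ (P = 1/(-6) = -⅙ ≈ -0.16667)
F = 6 (F = 6 - 1*0 = 6 + 0 = 6)
d(x) = 3 (d(x) = -1*(-3) = 3)
O = 216 (O = 6³ = 216)
(O*q(-2))*d(P) = (216*(-4))*3 = -864*3 = -2592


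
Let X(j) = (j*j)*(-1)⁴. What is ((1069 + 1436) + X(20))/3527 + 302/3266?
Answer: 5276442/5759591 ≈ 0.91611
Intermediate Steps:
X(j) = j² (X(j) = j²*1 = j²)
((1069 + 1436) + X(20))/3527 + 302/3266 = ((1069 + 1436) + 20²)/3527 + 302/3266 = (2505 + 400)*(1/3527) + 302*(1/3266) = 2905*(1/3527) + 151/1633 = 2905/3527 + 151/1633 = 5276442/5759591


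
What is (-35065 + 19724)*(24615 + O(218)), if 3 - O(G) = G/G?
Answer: -377649397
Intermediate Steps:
O(G) = 2 (O(G) = 3 - G/G = 3 - 1*1 = 3 - 1 = 2)
(-35065 + 19724)*(24615 + O(218)) = (-35065 + 19724)*(24615 + 2) = -15341*24617 = -377649397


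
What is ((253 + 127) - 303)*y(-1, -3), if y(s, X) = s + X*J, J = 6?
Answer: -1463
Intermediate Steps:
y(s, X) = s + 6*X (y(s, X) = s + X*6 = s + 6*X)
((253 + 127) - 303)*y(-1, -3) = ((253 + 127) - 303)*(-1 + 6*(-3)) = (380 - 303)*(-1 - 18) = 77*(-19) = -1463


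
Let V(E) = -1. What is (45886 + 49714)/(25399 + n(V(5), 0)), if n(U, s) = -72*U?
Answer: 95600/25471 ≈ 3.7533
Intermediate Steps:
(45886 + 49714)/(25399 + n(V(5), 0)) = (45886 + 49714)/(25399 - 72*(-1)) = 95600/(25399 + 72) = 95600/25471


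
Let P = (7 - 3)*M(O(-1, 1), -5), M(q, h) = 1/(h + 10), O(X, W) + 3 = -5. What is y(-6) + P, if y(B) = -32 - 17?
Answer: -241/5 ≈ -48.200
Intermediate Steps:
O(X, W) = -8 (O(X, W) = -3 - 5 = -8)
M(q, h) = 1/(10 + h)
P = ⅘ (P = (7 - 3)/(10 - 5) = 4/5 = 4*(⅕) = ⅘ ≈ 0.80000)
y(B) = -49
y(-6) + P = -49 + ⅘ = -241/5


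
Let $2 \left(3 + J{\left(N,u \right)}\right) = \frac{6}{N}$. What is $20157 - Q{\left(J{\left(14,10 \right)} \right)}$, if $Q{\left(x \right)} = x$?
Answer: $\frac{282237}{14} \approx 20160.0$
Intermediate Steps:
$J{\left(N,u \right)} = -3 + \frac{3}{N}$ ($J{\left(N,u \right)} = -3 + \frac{6 \frac{1}{N}}{2} = -3 + \frac{3}{N}$)
$20157 - Q{\left(J{\left(14,10 \right)} \right)} = 20157 - \left(-3 + \frac{3}{14}\right) = 20157 - - \frac{39}{14} = 20157 + \frac{39}{14} = \frac{282237}{14}$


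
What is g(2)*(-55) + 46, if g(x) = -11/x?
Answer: 697/2 ≈ 348.50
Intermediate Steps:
g(2)*(-55) + 46 = -11/2*(-55) + 46 = 605/2 + 46 = 697/2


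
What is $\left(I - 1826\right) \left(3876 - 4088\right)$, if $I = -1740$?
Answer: $755992$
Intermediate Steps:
$\left(I - 1826\right) \left(3876 - 4088\right) = \left(-1740 - 1826\right) \left(3876 - 4088\right) = \left(-3566\right) \left(-212\right) = 755992$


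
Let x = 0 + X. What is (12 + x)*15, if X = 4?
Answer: 240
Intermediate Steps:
x = 4 (x = 0 + 4 = 4)
(12 + x)*15 = (12 + 4)*15 = 16*15 = 240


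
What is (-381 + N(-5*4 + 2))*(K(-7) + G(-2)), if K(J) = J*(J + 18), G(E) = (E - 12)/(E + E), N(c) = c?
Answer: 58653/2 ≈ 29327.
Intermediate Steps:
G(E) = (-12 + E)/(2*E) (G(E) = (-12 + E)/((2*E)) = (-12 + E)*(1/(2*E)) = (-12 + E)/(2*E))
K(J) = J*(18 + J)
(-381 + N(-5*4 + 2))*(K(-7) + G(-2)) = (-381 + (-5*4 + 2))*(-7*(18 - 7) + (½)*(-12 - 2)/(-2)) = (-381 + (-20 + 2))*(-7*11 + (½)*(-½)*(-14)) = (-381 - 18)*(-77 + 7/2) = -399*(-147/2) = 58653/2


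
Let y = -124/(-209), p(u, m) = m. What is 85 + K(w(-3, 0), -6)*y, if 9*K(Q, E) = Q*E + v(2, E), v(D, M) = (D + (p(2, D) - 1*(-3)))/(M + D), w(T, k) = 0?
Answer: 159668/1881 ≈ 84.885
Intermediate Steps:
y = 124/209 (y = -124*(-1/209) = 124/209 ≈ 0.59330)
v(D, M) = (3 + 2*D)/(D + M) (v(D, M) = (D + (D - 1*(-3)))/(M + D) = (D + (D + 3))/(D + M) = (D + (3 + D))/(D + M) = (3 + 2*D)/(D + M))
K(Q, E) = 7/(9*(2 + E)) + E*Q/9 (K(Q, E) = (Q*E + (3 + 2*2)/(2 + E))/9 = (E*Q + (3 + 4)/(2 + E))/9 = (E*Q + 7/(2 + E))/9 = (7/(2 + E) + E*Q)/9 = 7/(9*(2 + E)) + E*Q/9)
85 + K(w(-3, 0), -6)*y = 85 + ((7 - 6*0*(2 - 6))/(9*(2 - 6)))*(124/209) = 85 + ((⅑)*(7 - 6*0*(-4))/(-4))*(124/209) = 85 + ((⅑)*(-¼)*(7 + 0))*(124/209) = 85 + ((⅑)*(-¼)*7)*(124/209) = 85 - 7/36*124/209 = 85 - 217/1881 = 159668/1881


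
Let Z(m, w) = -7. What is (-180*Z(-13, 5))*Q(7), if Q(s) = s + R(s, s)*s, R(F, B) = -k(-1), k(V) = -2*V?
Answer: -8820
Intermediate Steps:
R(F, B) = -2 (R(F, B) = -(-2)*(-1) = -1*2 = -2)
Q(s) = -s (Q(s) = s - 2*s = -s)
(-180*Z(-13, 5))*Q(7) = (-180*(-7))*(-1*7) = 1260*(-7) = -8820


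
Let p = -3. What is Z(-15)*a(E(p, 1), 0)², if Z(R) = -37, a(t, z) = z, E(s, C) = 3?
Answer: 0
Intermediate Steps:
Z(-15)*a(E(p, 1), 0)² = -37*0² = -37*0 = 0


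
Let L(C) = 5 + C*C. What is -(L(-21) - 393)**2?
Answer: -2809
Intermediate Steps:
L(C) = 5 + C**2
-(L(-21) - 393)**2 = -((5 + (-21)**2) - 393)**2 = -((5 + 441) - 393)**2 = -(446 - 393)**2 = -1*53**2 = -1*2809 = -2809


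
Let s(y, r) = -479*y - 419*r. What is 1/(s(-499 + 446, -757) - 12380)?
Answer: 1/330190 ≈ 3.0286e-6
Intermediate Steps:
1/(s(-499 + 446, -757) - 12380) = 1/((-479*(-499 + 446) - 419*(-757)) - 12380) = 1/((-479*(-53) + 317183) - 12380) = 1/((25387 + 317183) - 12380) = 1/(342570 - 12380) = 1/330190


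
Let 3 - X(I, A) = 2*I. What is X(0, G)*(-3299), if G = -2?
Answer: -9897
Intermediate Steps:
X(I, A) = 3 - 2*I
X(0, G)*(-3299) = (3 - 2*0)*(-3299) = (3 + 0)*(-3299) = 3*(-3299) = -9897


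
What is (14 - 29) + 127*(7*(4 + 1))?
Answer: 4430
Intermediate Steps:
(14 - 29) + 127*(7*(4 + 1)) = -15 + 127*(7*5) = -15 + 127*35 = -15 + 4445 = 4430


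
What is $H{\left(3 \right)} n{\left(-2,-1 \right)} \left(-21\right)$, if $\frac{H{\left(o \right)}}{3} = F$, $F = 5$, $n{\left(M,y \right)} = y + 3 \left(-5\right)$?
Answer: $5040$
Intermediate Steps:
$n{\left(M,y \right)} = -15 + y$ ($n{\left(M,y \right)} = y - 15 = -15 + y$)
$H{\left(o \right)} = 15$ ($H{\left(o \right)} = 3 \cdot 5 = 15$)
$H{\left(3 \right)} n{\left(-2,-1 \right)} \left(-21\right) = 15 \left(-15 - 1\right) \left(-21\right) = 15 \left(-16\right) \left(-21\right) = \left(-240\right) \left(-21\right) = 5040$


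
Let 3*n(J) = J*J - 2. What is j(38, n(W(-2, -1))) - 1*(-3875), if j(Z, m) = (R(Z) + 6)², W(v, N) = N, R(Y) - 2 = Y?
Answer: 5991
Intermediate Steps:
R(Y) = 2 + Y
n(J) = -⅔ + J²/3 (n(J) = (J*J - 2)/3 = (J² - 2)/3 = (-2 + J²)/3 = -⅔ + J²/3)
j(Z, m) = (8 + Z)² (j(Z, m) = ((2 + Z) + 6)² = (8 + Z)²)
j(38, n(W(-2, -1))) - 1*(-3875) = (8 + 38)² - 1*(-3875) = 46² + 3875 = 2116 + 3875 = 5991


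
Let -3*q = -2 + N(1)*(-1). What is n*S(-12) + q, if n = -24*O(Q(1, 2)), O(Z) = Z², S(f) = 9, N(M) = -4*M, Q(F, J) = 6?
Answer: -23330/3 ≈ -7776.7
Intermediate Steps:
q = -⅔ (q = -(-2 - 4*1*(-1))/3 = -(-2 - 4*(-1))/3 = -(-2 + 4)/3 = -⅓*2 = -⅔ ≈ -0.66667)
n = -864 (n = -24*6² = -24*36 = -864)
n*S(-12) + q = -864*9 - ⅔ = -7776 - ⅔ = -23330/3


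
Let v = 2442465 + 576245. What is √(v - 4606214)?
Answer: 4*I*√99219 ≈ 1260.0*I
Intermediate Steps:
v = 3018710
√(v - 4606214) = √(3018710 - 4606214) = √(-1587504) = 4*I*√99219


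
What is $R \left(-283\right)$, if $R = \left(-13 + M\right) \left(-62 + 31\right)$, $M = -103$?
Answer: $-1017668$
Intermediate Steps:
$R = 3596$ ($R = \left(-13 - 103\right) \left(-62 + 31\right) = \left(-116\right) \left(-31\right) = 3596$)
$R \left(-283\right) = 3596 \left(-283\right) = -1017668$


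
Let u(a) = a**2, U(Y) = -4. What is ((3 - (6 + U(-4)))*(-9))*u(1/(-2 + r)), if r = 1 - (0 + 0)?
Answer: -9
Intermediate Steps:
r = 1 (r = 1 - 1*0 = 1 + 0 = 1)
((3 - (6 + U(-4)))*(-9))*u(1/(-2 + r)) = ((3 - (6 - 4))*(-9))*(1/(-2 + 1))**2 = ((3 - 1*2)*(-9))*(1/(-1))**2 = ((3 - 2)*(-9))*(-1)**2 = (1*(-9))*1 = -9*1 = -9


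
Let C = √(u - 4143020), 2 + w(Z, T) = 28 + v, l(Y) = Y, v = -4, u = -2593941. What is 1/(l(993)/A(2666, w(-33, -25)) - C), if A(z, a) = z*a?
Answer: 58241436/23175530548406993 + 24080399728*I*√137489/23175530548406993 ≈ 2.5131e-9 + 0.00038527*I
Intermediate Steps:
w(Z, T) = 22 (w(Z, T) = -2 + (28 - 4) = -2 + 24 = 22)
A(z, a) = a*z
C = 7*I*√137489 (C = √(-2593941 - 4143020) = √(-6736961) = 7*I*√137489 ≈ 2595.6*I)
1/(l(993)/A(2666, w(-33, -25)) - C) = 1/(993/((22*2666)) - 7*I*√137489) = 1/(993/58652 - 7*I*√137489)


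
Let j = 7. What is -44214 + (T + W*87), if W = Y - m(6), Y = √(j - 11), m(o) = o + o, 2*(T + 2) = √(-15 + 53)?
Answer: -45260 + √38/2 + 174*I ≈ -45257.0 + 174.0*I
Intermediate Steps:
T = -2 + √38/2 (T = -2 + √(-15 + 53)/2 = -2 + √38/2 ≈ 1.0822)
m(o) = 2*o
Y = 2*I (Y = √(7 - 11) = √(-4) = 2*I ≈ 2.0*I)
W = -12 + 2*I (W = 2*I - 2*6 = 2*I - 1*12 = 2*I - 12 = -12 + 2*I ≈ -12.0 + 2.0*I)
-44214 + (T + W*87) = -44214 + ((-2 + √38/2) + (-12 + 2*I)*87) = -44214 + ((-2 + √38/2) + (-1044 + 174*I)) = -44214 + (-1046 + √38/2 + 174*I) = -45260 + √38/2 + 174*I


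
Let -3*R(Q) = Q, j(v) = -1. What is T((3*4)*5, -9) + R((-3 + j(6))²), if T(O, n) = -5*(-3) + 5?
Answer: 44/3 ≈ 14.667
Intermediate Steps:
T(O, n) = 20 (T(O, n) = 15 + 5 = 20)
R(Q) = -Q/3
T((3*4)*5, -9) + R((-3 + j(6))²) = 20 - (-3 - 1)²/3 = 20 - ⅓*(-4)² = 20 - ⅓*16 = 20 - 16/3 = 44/3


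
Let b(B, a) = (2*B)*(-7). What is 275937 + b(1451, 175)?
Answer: 255623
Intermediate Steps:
b(B, a) = -14*B
275937 + b(1451, 175) = 275937 - 14*1451 = 275937 - 20314 = 255623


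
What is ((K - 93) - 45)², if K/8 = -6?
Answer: 34596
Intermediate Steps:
K = -48 (K = 8*(-6) = -48)
((K - 93) - 45)² = ((-48 - 93) - 45)² = (-141 - 45)² = (-186)² = 34596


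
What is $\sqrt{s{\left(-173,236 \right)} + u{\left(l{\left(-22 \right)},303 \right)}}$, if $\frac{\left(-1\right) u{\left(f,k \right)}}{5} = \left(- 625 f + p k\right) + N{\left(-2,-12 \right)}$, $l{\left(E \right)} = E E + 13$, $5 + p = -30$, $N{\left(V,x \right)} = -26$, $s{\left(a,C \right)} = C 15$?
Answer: $2 \sqrt{402455} \approx 1268.8$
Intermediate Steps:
$s{\left(a,C \right)} = 15 C$
$p = -35$ ($p = -5 - 30 = -35$)
$l{\left(E \right)} = 13 + E^{2}$ ($l{\left(E \right)} = E^{2} + 13 = 13 + E^{2}$)
$u{\left(f,k \right)} = 130 + 175 k + 3125 f$ ($u{\left(f,k \right)} = - 5 \left(\left(- 625 f - 35 k\right) - 26\right) = - 5 \left(-26 - 625 f - 35 k\right) = 130 + 175 k + 3125 f$)
$\sqrt{s{\left(-173,236 \right)} + u{\left(l{\left(-22 \right)},303 \right)}} = \sqrt{15 \cdot 236 + \left(130 + 175 \cdot 303 + 3125 \left(13 + \left(-22\right)^{2}\right)\right)} = \sqrt{3540 + \left(130 + 53025 + 3125 \left(13 + 484\right)\right)} = \sqrt{3540 + \left(130 + 53025 + 3125 \cdot 497\right)} = \sqrt{3540 + \left(130 + 53025 + 1553125\right)} = \sqrt{3540 + 1606280} = \sqrt{1609820} = 2 \sqrt{402455}$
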